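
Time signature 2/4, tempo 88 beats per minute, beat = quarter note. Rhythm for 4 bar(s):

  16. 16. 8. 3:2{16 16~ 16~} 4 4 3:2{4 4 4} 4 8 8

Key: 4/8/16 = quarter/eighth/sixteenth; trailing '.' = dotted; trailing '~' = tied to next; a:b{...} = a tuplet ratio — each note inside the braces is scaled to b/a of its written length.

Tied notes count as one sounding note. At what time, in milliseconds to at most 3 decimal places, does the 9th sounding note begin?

note 9 onset = 16/3b = 3636.364ms

1. 0.0ms @ 0 + 255.682ms (3/8)
2. 255.682ms @ 3/8 + 255.682ms (3/8)
3. 511.364ms @ 3/4 + 511.364ms (3/4)
4. 1022.727ms @ 3/2 + 113.636ms (1/6)
5. 1136.364ms @ 5/3 + 909.091ms (4/3)
6. 2045.455ms @ 3 + 681.818ms (1)
7. 2727.273ms @ 4 + 454.545ms (2/3)
8. 3181.818ms @ 14/3 + 454.545ms (2/3)
9. 3636.364ms @ 16/3 + 454.545ms (2/3)
10. 4090.909ms @ 6 + 681.818ms (1)
11. 4772.727ms @ 7 + 340.909ms (1/2)
12. 5113.636ms @ 15/2 + 340.909ms (1/2)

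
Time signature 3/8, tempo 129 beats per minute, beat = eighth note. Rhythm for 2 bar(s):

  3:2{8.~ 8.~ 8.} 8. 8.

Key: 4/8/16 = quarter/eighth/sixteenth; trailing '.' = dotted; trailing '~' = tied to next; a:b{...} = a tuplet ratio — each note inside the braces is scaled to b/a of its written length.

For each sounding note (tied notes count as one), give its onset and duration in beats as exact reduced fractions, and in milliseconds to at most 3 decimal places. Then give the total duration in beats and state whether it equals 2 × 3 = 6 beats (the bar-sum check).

1) 0.0ms=0b +1395.349ms=3b
2) 1395.349ms=3b +697.674ms=3/2b
3) 2093.023ms=9/2b +697.674ms=3/2b
Σ=6b of 6 (129bpm 3/8) — PASS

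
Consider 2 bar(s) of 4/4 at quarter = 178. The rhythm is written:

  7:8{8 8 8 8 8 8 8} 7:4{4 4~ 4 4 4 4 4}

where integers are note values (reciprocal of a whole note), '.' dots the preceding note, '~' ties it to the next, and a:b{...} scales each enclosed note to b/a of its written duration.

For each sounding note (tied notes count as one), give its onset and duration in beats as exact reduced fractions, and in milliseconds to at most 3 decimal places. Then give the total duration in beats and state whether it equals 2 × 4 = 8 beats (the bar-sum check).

1) 0.0ms=0b +192.616ms=4/7b
2) 192.616ms=4/7b +192.616ms=4/7b
3) 385.233ms=8/7b +192.616ms=4/7b
4) 577.849ms=12/7b +192.616ms=4/7b
5) 770.465ms=16/7b +192.616ms=4/7b
6) 963.082ms=20/7b +192.616ms=4/7b
7) 1155.698ms=24/7b +192.616ms=4/7b
8) 1348.315ms=4b +192.616ms=4/7b
9) 1540.931ms=32/7b +385.233ms=8/7b
10) 1926.164ms=40/7b +192.616ms=4/7b
11) 2118.78ms=44/7b +192.616ms=4/7b
12) 2311.396ms=48/7b +192.616ms=4/7b
13) 2504.013ms=52/7b +192.616ms=4/7b
Σ=8b of 8 (178bpm 4/4) — PASS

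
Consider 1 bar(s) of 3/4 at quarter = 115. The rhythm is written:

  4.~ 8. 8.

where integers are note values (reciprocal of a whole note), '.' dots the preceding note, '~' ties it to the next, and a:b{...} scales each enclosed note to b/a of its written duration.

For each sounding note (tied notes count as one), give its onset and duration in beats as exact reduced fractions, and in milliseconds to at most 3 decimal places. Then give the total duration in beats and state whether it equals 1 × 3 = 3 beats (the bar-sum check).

1) 0.0ms=0b +1173.913ms=9/4b
2) 1173.913ms=9/4b +391.304ms=3/4b
Σ=3b of 3 (115bpm 3/4) — PASS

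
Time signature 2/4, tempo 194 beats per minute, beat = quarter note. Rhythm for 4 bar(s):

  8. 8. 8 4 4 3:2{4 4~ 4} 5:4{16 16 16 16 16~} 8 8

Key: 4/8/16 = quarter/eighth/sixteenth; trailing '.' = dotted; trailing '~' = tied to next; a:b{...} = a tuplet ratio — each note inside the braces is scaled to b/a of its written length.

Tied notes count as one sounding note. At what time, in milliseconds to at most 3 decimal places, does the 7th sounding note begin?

note 7 onset = 14/3b = 1443.299ms

1. 0.0ms @ 0 + 231.959ms (3/4)
2. 231.959ms @ 3/4 + 231.959ms (3/4)
3. 463.918ms @ 3/2 + 154.639ms (1/2)
4. 618.557ms @ 2 + 309.278ms (1)
5. 927.835ms @ 3 + 309.278ms (1)
6. 1237.113ms @ 4 + 206.186ms (2/3)
7. 1443.299ms @ 14/3 + 412.371ms (4/3)
8. 1855.67ms @ 6 + 61.856ms (1/5)
9. 1917.526ms @ 31/5 + 61.856ms (1/5)
10. 1979.381ms @ 32/5 + 61.856ms (1/5)
11. 2041.237ms @ 33/5 + 61.856ms (1/5)
12. 2103.093ms @ 34/5 + 216.495ms (7/10)
13. 2319.588ms @ 15/2 + 154.639ms (1/2)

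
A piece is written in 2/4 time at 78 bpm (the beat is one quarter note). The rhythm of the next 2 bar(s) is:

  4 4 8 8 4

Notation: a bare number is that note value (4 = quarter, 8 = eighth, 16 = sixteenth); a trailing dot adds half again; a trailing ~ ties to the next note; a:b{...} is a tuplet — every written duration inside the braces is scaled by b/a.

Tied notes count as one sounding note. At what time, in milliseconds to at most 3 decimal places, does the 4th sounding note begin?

note 4 onset = 5/2b = 1923.077ms

1. 0.0ms @ 0 + 769.231ms (1)
2. 769.231ms @ 1 + 769.231ms (1)
3. 1538.462ms @ 2 + 384.615ms (1/2)
4. 1923.077ms @ 5/2 + 384.615ms (1/2)
5. 2307.692ms @ 3 + 769.231ms (1)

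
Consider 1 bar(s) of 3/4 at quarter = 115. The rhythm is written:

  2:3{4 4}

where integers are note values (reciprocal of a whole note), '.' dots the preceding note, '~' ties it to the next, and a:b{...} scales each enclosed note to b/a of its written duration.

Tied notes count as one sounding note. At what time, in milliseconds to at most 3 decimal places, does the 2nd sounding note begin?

note 2 onset = 3/2b = 782.609ms

1. 0.0ms @ 0 + 782.609ms (3/2)
2. 782.609ms @ 3/2 + 782.609ms (3/2)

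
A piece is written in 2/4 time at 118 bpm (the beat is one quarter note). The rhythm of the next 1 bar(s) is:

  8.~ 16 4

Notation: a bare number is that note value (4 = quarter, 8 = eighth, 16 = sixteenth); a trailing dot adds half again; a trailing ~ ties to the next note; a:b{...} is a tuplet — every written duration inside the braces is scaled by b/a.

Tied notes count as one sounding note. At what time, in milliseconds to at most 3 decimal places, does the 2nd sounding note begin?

1. 0.0ms @ 0 + 508.475ms (1)
2. 508.475ms @ 1 + 508.475ms (1)

note 2 onset = 1b = 508.475ms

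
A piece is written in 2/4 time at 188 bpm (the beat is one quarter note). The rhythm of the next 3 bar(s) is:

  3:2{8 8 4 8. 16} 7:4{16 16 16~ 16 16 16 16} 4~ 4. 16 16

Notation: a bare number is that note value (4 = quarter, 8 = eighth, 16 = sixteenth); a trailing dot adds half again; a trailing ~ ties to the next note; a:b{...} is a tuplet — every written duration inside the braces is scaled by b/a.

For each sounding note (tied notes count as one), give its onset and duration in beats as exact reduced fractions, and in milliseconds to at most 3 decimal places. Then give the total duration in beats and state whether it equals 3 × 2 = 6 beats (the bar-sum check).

1) 0.0ms=0b +106.383ms=1/3b
2) 106.383ms=1/3b +106.383ms=1/3b
3) 212.766ms=2/3b +212.766ms=2/3b
4) 425.532ms=4/3b +159.574ms=1/2b
5) 585.106ms=11/6b +53.191ms=1/6b
6) 638.298ms=2b +45.593ms=1/7b
7) 683.891ms=15/7b +45.593ms=1/7b
8) 729.483ms=16/7b +91.185ms=2/7b
9) 820.669ms=18/7b +45.593ms=1/7b
10) 866.261ms=19/7b +45.593ms=1/7b
11) 911.854ms=20/7b +45.593ms=1/7b
12) 957.447ms=3b +797.872ms=5/2b
13) 1755.319ms=11/2b +79.787ms=1/4b
14) 1835.106ms=23/4b +79.787ms=1/4b
Σ=6b of 6 (188bpm 2/4) — PASS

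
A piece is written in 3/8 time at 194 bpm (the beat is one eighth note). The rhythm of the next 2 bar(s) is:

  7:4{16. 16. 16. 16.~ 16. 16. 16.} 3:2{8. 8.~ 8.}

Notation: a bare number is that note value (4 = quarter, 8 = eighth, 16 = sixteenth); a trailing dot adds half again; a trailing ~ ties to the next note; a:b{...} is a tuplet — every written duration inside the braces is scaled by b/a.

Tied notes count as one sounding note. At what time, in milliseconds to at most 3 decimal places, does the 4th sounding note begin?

note 4 onset = 9/7b = 397.644ms

1. 0.0ms @ 0 + 132.548ms (3/7)
2. 132.548ms @ 3/7 + 132.548ms (3/7)
3. 265.096ms @ 6/7 + 132.548ms (3/7)
4. 397.644ms @ 9/7 + 265.096ms (6/7)
5. 662.739ms @ 15/7 + 132.548ms (3/7)
6. 795.287ms @ 18/7 + 132.548ms (3/7)
7. 927.835ms @ 3 + 309.278ms (1)
8. 1237.113ms @ 4 + 618.557ms (2)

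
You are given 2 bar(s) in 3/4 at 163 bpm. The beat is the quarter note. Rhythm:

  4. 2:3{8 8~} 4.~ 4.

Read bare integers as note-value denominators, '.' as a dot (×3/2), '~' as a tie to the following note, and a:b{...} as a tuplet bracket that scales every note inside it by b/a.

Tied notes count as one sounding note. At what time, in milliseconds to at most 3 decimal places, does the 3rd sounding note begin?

note 3 onset = 9/4b = 828.221ms

1. 0.0ms @ 0 + 552.147ms (3/2)
2. 552.147ms @ 3/2 + 276.074ms (3/4)
3. 828.221ms @ 9/4 + 1380.368ms (15/4)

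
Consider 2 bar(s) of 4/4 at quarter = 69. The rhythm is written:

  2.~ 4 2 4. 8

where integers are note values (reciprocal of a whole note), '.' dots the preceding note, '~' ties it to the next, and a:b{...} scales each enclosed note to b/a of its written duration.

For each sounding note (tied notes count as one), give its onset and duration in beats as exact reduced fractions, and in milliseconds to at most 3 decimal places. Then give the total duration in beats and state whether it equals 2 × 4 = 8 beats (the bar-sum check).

1) 0.0ms=0b +3478.261ms=4b
2) 3478.261ms=4b +1739.13ms=2b
3) 5217.391ms=6b +1304.348ms=3/2b
4) 6521.739ms=15/2b +434.783ms=1/2b
Σ=8b of 8 (69bpm 4/4) — PASS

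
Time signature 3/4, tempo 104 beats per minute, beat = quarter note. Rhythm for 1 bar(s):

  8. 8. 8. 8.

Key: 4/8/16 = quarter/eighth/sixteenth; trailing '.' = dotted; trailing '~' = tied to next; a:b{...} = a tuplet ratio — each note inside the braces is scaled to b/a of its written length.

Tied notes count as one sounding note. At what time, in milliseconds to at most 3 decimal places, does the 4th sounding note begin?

1. 0.0ms @ 0 + 432.692ms (3/4)
2. 432.692ms @ 3/4 + 432.692ms (3/4)
3. 865.385ms @ 3/2 + 432.692ms (3/4)
4. 1298.077ms @ 9/4 + 432.692ms (3/4)

note 4 onset = 9/4b = 1298.077ms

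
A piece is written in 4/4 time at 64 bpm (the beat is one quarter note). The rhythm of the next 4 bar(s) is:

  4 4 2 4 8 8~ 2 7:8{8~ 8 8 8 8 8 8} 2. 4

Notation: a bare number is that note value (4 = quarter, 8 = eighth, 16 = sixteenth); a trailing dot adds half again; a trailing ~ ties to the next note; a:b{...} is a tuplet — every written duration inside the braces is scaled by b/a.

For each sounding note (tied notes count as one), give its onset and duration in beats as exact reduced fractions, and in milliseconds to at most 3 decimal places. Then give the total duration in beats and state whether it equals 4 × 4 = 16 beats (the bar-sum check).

1) 0.0ms=0b +937.5ms=1b
2) 937.5ms=1b +937.5ms=1b
3) 1875.0ms=2b +1875.0ms=2b
4) 3750.0ms=4b +937.5ms=1b
5) 4687.5ms=5b +468.75ms=1/2b
6) 5156.25ms=11/2b +2343.75ms=5/2b
7) 7500.0ms=8b +1071.429ms=8/7b
8) 8571.429ms=64/7b +535.714ms=4/7b
9) 9107.143ms=68/7b +535.714ms=4/7b
10) 9642.857ms=72/7b +535.714ms=4/7b
11) 10178.571ms=76/7b +535.714ms=4/7b
12) 10714.286ms=80/7b +535.714ms=4/7b
13) 11250.0ms=12b +2812.5ms=3b
14) 14062.5ms=15b +937.5ms=1b
Σ=16b of 16 (64bpm 4/4) — PASS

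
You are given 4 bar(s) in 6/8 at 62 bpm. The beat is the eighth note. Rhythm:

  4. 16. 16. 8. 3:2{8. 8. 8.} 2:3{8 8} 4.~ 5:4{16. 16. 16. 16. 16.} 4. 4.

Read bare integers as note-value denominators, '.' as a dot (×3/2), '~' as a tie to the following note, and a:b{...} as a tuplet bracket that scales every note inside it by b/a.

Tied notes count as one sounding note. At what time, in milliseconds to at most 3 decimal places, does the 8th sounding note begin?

1. 0.0ms @ 0 + 2903.226ms (3)
2. 2903.226ms @ 3 + 725.806ms (3/4)
3. 3629.032ms @ 15/4 + 725.806ms (3/4)
4. 4354.839ms @ 9/2 + 1451.613ms (3/2)
5. 5806.452ms @ 6 + 967.742ms (1)
6. 6774.194ms @ 7 + 967.742ms (1)
7. 7741.935ms @ 8 + 967.742ms (1)
8. 8709.677ms @ 9 + 1451.613ms (3/2)
9. 10161.29ms @ 21/2 + 1451.613ms (3/2)
10. 11612.903ms @ 12 + 3483.871ms (18/5)
11. 15096.774ms @ 78/5 + 580.645ms (3/5)
12. 15677.419ms @ 81/5 + 580.645ms (3/5)
13. 16258.065ms @ 84/5 + 580.645ms (3/5)
14. 16838.71ms @ 87/5 + 580.645ms (3/5)
15. 17419.355ms @ 18 + 2903.226ms (3)
16. 20322.581ms @ 21 + 2903.226ms (3)

note 8 onset = 9b = 8709.677ms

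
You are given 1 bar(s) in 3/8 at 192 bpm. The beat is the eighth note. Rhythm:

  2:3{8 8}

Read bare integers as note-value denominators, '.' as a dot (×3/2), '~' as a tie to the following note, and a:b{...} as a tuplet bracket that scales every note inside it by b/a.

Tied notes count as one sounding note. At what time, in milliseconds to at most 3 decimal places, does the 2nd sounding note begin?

1. 0.0ms @ 0 + 468.75ms (3/2)
2. 468.75ms @ 3/2 + 468.75ms (3/2)

note 2 onset = 3/2b = 468.75ms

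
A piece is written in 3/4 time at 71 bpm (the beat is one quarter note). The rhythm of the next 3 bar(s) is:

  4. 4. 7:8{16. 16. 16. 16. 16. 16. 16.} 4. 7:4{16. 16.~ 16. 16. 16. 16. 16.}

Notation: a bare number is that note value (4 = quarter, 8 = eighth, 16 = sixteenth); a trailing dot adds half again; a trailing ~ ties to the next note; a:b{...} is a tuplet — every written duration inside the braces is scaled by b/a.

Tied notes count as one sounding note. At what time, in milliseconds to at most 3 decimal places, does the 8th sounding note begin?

1. 0.0ms @ 0 + 1267.606ms (3/2)
2. 1267.606ms @ 3/2 + 1267.606ms (3/2)
3. 2535.211ms @ 3 + 362.173ms (3/7)
4. 2897.384ms @ 24/7 + 362.173ms (3/7)
5. 3259.557ms @ 27/7 + 362.173ms (3/7)
6. 3621.73ms @ 30/7 + 362.173ms (3/7)
7. 3983.903ms @ 33/7 + 362.173ms (3/7)
8. 4346.076ms @ 36/7 + 362.173ms (3/7)
9. 4708.249ms @ 39/7 + 362.173ms (3/7)
10. 5070.423ms @ 6 + 1267.606ms (3/2)
11. 6338.028ms @ 15/2 + 181.087ms (3/14)
12. 6519.115ms @ 54/7 + 362.173ms (3/7)
13. 6881.288ms @ 57/7 + 181.087ms (3/14)
14. 7062.374ms @ 117/14 + 181.087ms (3/14)
15. 7243.461ms @ 60/7 + 181.087ms (3/14)
16. 7424.547ms @ 123/14 + 181.087ms (3/14)

note 8 onset = 36/7b = 4346.076ms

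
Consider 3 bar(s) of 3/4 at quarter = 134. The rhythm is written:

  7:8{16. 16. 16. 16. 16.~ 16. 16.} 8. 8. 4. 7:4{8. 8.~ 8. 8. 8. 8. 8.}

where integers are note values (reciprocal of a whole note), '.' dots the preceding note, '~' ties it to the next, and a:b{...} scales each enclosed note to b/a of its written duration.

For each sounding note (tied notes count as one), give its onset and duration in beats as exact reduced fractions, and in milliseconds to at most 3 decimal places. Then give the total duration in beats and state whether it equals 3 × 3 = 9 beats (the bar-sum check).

1) 0.0ms=0b +191.898ms=3/7b
2) 191.898ms=3/7b +191.898ms=3/7b
3) 383.795ms=6/7b +191.898ms=3/7b
4) 575.693ms=9/7b +191.898ms=3/7b
5) 767.591ms=12/7b +383.795ms=6/7b
6) 1151.386ms=18/7b +191.898ms=3/7b
7) 1343.284ms=3b +335.821ms=3/4b
8) 1679.104ms=15/4b +335.821ms=3/4b
9) 2014.925ms=9/2b +671.642ms=3/2b
10) 2686.567ms=6b +191.898ms=3/7b
11) 2878.465ms=45/7b +383.795ms=6/7b
12) 3262.26ms=51/7b +191.898ms=3/7b
13) 3454.158ms=54/7b +191.898ms=3/7b
14) 3646.055ms=57/7b +191.898ms=3/7b
15) 3837.953ms=60/7b +191.898ms=3/7b
Σ=9b of 9 (134bpm 3/4) — PASS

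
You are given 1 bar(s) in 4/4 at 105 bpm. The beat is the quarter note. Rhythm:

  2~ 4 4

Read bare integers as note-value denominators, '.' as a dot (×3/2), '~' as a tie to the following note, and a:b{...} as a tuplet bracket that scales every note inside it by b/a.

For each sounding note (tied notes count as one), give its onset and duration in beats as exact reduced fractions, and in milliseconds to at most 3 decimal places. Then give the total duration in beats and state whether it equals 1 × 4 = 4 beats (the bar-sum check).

1) 0.0ms=0b +1714.286ms=3b
2) 1714.286ms=3b +571.429ms=1b
Σ=4b of 4 (105bpm 4/4) — PASS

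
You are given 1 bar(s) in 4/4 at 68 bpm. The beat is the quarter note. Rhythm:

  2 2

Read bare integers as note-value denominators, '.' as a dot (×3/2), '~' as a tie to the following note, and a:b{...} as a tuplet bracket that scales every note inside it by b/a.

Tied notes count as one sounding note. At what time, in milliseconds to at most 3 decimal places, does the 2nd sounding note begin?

note 2 onset = 2b = 1764.706ms

1. 0.0ms @ 0 + 1764.706ms (2)
2. 1764.706ms @ 2 + 1764.706ms (2)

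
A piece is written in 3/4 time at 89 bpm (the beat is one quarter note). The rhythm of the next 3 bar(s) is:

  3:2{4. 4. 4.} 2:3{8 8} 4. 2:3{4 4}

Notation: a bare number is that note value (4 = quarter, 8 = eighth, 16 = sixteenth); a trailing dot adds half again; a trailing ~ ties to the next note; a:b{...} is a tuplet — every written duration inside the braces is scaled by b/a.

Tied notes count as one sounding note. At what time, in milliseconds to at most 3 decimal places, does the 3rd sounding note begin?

note 3 onset = 2b = 1348.315ms

1. 0.0ms @ 0 + 674.157ms (1)
2. 674.157ms @ 1 + 674.157ms (1)
3. 1348.315ms @ 2 + 674.157ms (1)
4. 2022.472ms @ 3 + 505.618ms (3/4)
5. 2528.09ms @ 15/4 + 505.618ms (3/4)
6. 3033.708ms @ 9/2 + 1011.236ms (3/2)
7. 4044.944ms @ 6 + 1011.236ms (3/2)
8. 5056.18ms @ 15/2 + 1011.236ms (3/2)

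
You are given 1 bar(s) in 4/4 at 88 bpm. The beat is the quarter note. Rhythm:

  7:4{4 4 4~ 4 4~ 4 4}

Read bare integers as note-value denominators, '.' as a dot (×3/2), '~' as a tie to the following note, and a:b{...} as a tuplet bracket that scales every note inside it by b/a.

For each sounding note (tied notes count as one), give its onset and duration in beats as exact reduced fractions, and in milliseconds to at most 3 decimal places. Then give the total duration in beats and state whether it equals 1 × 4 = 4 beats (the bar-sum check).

1) 0.0ms=0b +389.61ms=4/7b
2) 389.61ms=4/7b +389.61ms=4/7b
3) 779.221ms=8/7b +779.221ms=8/7b
4) 1558.442ms=16/7b +779.221ms=8/7b
5) 2337.662ms=24/7b +389.61ms=4/7b
Σ=4b of 4 (88bpm 4/4) — PASS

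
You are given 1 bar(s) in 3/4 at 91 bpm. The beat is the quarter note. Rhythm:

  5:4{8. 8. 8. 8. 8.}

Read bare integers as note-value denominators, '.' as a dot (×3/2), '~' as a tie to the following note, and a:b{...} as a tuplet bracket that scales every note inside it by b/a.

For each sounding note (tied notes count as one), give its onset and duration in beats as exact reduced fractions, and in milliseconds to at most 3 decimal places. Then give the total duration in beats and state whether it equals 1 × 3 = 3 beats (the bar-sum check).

1) 0.0ms=0b +395.604ms=3/5b
2) 395.604ms=3/5b +395.604ms=3/5b
3) 791.209ms=6/5b +395.604ms=3/5b
4) 1186.813ms=9/5b +395.604ms=3/5b
5) 1582.418ms=12/5b +395.604ms=3/5b
Σ=3b of 3 (91bpm 3/4) — PASS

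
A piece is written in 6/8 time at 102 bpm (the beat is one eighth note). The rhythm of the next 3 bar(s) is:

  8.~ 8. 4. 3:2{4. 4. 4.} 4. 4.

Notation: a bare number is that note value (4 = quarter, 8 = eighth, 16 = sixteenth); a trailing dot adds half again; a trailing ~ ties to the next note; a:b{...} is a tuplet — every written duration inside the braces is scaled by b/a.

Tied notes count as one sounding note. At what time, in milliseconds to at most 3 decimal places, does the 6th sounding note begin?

note 6 onset = 12b = 7058.824ms

1. 0.0ms @ 0 + 1764.706ms (3)
2. 1764.706ms @ 3 + 1764.706ms (3)
3. 3529.412ms @ 6 + 1176.471ms (2)
4. 4705.882ms @ 8 + 1176.471ms (2)
5. 5882.353ms @ 10 + 1176.471ms (2)
6. 7058.824ms @ 12 + 1764.706ms (3)
7. 8823.529ms @ 15 + 1764.706ms (3)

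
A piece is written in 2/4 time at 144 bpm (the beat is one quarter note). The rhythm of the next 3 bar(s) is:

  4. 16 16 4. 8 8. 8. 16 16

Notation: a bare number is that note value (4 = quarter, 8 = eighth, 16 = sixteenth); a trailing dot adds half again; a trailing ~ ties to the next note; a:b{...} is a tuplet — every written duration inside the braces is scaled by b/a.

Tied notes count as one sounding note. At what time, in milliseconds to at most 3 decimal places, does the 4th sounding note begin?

note 4 onset = 2b = 833.333ms

1. 0.0ms @ 0 + 625.0ms (3/2)
2. 625.0ms @ 3/2 + 104.167ms (1/4)
3. 729.167ms @ 7/4 + 104.167ms (1/4)
4. 833.333ms @ 2 + 625.0ms (3/2)
5. 1458.333ms @ 7/2 + 208.333ms (1/2)
6. 1666.667ms @ 4 + 312.5ms (3/4)
7. 1979.167ms @ 19/4 + 312.5ms (3/4)
8. 2291.667ms @ 11/2 + 104.167ms (1/4)
9. 2395.833ms @ 23/4 + 104.167ms (1/4)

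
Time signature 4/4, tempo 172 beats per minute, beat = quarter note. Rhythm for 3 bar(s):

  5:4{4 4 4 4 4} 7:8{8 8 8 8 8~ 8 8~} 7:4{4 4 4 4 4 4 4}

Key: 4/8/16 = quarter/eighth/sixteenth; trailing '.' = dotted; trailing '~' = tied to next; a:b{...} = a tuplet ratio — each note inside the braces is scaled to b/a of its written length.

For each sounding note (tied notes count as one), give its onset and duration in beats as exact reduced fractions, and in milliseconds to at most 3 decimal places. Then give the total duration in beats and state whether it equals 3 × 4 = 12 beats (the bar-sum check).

1) 0.0ms=0b +279.07ms=4/5b
2) 279.07ms=4/5b +279.07ms=4/5b
3) 558.14ms=8/5b +279.07ms=4/5b
4) 837.209ms=12/5b +279.07ms=4/5b
5) 1116.279ms=16/5b +279.07ms=4/5b
6) 1395.349ms=4b +199.336ms=4/7b
7) 1594.684ms=32/7b +199.336ms=4/7b
8) 1794.02ms=36/7b +199.336ms=4/7b
9) 1993.355ms=40/7b +199.336ms=4/7b
10) 2192.691ms=44/7b +398.671ms=8/7b
11) 2591.362ms=52/7b +398.671ms=8/7b
12) 2990.033ms=60/7b +199.336ms=4/7b
13) 3189.369ms=64/7b +199.336ms=4/7b
14) 3388.704ms=68/7b +199.336ms=4/7b
15) 3588.04ms=72/7b +199.336ms=4/7b
16) 3787.375ms=76/7b +199.336ms=4/7b
17) 3986.711ms=80/7b +199.336ms=4/7b
Σ=12b of 12 (172bpm 4/4) — PASS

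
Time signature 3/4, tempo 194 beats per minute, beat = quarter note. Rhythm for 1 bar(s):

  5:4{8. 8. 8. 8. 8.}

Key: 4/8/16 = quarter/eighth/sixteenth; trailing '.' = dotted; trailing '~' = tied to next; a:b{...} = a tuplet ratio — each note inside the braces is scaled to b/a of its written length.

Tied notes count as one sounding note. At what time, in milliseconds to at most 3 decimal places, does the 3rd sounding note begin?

1. 0.0ms @ 0 + 185.567ms (3/5)
2. 185.567ms @ 3/5 + 185.567ms (3/5)
3. 371.134ms @ 6/5 + 185.567ms (3/5)
4. 556.701ms @ 9/5 + 185.567ms (3/5)
5. 742.268ms @ 12/5 + 185.567ms (3/5)

note 3 onset = 6/5b = 371.134ms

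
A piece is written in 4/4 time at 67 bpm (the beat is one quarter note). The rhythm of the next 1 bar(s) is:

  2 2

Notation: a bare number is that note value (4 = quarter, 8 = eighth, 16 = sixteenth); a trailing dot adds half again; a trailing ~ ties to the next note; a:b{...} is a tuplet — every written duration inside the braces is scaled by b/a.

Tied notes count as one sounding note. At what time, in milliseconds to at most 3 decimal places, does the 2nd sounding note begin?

note 2 onset = 2b = 1791.045ms

1. 0.0ms @ 0 + 1791.045ms (2)
2. 1791.045ms @ 2 + 1791.045ms (2)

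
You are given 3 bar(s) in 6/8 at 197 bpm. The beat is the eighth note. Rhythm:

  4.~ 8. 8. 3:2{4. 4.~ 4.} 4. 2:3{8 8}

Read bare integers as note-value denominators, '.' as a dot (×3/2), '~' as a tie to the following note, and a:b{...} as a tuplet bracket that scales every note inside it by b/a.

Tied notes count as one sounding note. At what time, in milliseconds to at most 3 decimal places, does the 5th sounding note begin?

1. 0.0ms @ 0 + 1370.558ms (9/2)
2. 1370.558ms @ 9/2 + 456.853ms (3/2)
3. 1827.411ms @ 6 + 609.137ms (2)
4. 2436.548ms @ 8 + 1218.274ms (4)
5. 3654.822ms @ 12 + 913.706ms (3)
6. 4568.528ms @ 15 + 456.853ms (3/2)
7. 5025.381ms @ 33/2 + 456.853ms (3/2)

note 5 onset = 12b = 3654.822ms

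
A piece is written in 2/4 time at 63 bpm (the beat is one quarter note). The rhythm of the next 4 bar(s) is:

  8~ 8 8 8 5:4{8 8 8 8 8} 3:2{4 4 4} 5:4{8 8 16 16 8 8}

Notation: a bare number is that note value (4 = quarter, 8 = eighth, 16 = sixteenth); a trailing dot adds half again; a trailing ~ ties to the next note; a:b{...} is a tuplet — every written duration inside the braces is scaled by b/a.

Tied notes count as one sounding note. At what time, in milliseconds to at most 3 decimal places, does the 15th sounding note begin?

1. 0.0ms @ 0 + 952.381ms (1)
2. 952.381ms @ 1 + 476.19ms (1/2)
3. 1428.571ms @ 3/2 + 476.19ms (1/2)
4. 1904.762ms @ 2 + 380.952ms (2/5)
5. 2285.714ms @ 12/5 + 380.952ms (2/5)
6. 2666.667ms @ 14/5 + 380.952ms (2/5)
7. 3047.619ms @ 16/5 + 380.952ms (2/5)
8. 3428.571ms @ 18/5 + 380.952ms (2/5)
9. 3809.524ms @ 4 + 634.921ms (2/3)
10. 4444.444ms @ 14/3 + 634.921ms (2/3)
11. 5079.365ms @ 16/3 + 634.921ms (2/3)
12. 5714.286ms @ 6 + 380.952ms (2/5)
13. 6095.238ms @ 32/5 + 380.952ms (2/5)
14. 6476.19ms @ 34/5 + 190.476ms (1/5)
15. 6666.667ms @ 7 + 190.476ms (1/5)
16. 6857.143ms @ 36/5 + 380.952ms (2/5)
17. 7238.095ms @ 38/5 + 380.952ms (2/5)

note 15 onset = 7b = 6666.667ms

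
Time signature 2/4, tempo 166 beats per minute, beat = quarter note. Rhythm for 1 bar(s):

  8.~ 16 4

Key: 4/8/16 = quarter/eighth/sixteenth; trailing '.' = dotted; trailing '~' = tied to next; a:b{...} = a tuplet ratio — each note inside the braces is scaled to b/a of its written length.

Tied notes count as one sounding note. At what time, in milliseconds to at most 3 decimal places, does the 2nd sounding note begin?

1. 0.0ms @ 0 + 361.446ms (1)
2. 361.446ms @ 1 + 361.446ms (1)

note 2 onset = 1b = 361.446ms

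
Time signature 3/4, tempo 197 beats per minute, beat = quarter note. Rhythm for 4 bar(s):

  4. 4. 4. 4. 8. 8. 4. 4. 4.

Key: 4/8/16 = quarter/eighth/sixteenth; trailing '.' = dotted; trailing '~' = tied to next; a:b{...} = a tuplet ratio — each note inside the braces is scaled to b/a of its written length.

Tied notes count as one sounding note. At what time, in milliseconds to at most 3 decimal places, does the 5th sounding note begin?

1. 0.0ms @ 0 + 456.853ms (3/2)
2. 456.853ms @ 3/2 + 456.853ms (3/2)
3. 913.706ms @ 3 + 456.853ms (3/2)
4. 1370.558ms @ 9/2 + 456.853ms (3/2)
5. 1827.411ms @ 6 + 228.426ms (3/4)
6. 2055.838ms @ 27/4 + 228.426ms (3/4)
7. 2284.264ms @ 15/2 + 456.853ms (3/2)
8. 2741.117ms @ 9 + 456.853ms (3/2)
9. 3197.97ms @ 21/2 + 456.853ms (3/2)

note 5 onset = 6b = 1827.411ms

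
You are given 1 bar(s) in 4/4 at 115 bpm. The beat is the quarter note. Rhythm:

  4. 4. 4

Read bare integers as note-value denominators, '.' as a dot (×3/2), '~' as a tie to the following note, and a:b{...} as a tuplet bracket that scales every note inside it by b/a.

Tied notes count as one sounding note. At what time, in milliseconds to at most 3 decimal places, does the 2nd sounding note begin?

note 2 onset = 3/2b = 782.609ms

1. 0.0ms @ 0 + 782.609ms (3/2)
2. 782.609ms @ 3/2 + 782.609ms (3/2)
3. 1565.217ms @ 3 + 521.739ms (1)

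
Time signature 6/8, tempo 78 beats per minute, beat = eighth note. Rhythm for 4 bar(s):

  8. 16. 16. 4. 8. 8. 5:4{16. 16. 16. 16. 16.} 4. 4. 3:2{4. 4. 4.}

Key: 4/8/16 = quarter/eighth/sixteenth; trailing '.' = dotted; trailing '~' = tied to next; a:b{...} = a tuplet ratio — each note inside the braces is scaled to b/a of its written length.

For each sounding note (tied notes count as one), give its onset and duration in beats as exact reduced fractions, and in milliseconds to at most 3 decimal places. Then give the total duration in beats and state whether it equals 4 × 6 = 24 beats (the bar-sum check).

1) 0.0ms=0b +1153.846ms=3/2b
2) 1153.846ms=3/2b +576.923ms=3/4b
3) 1730.769ms=9/4b +576.923ms=3/4b
4) 2307.692ms=3b +2307.692ms=3b
5) 4615.385ms=6b +1153.846ms=3/2b
6) 5769.231ms=15/2b +1153.846ms=3/2b
7) 6923.077ms=9b +461.538ms=3/5b
8) 7384.615ms=48/5b +461.538ms=3/5b
9) 7846.154ms=51/5b +461.538ms=3/5b
10) 8307.692ms=54/5b +461.538ms=3/5b
11) 8769.231ms=57/5b +461.538ms=3/5b
12) 9230.769ms=12b +2307.692ms=3b
13) 11538.462ms=15b +2307.692ms=3b
14) 13846.154ms=18b +1538.462ms=2b
15) 15384.615ms=20b +1538.462ms=2b
16) 16923.077ms=22b +1538.462ms=2b
Σ=24b of 24 (78bpm 6/8) — PASS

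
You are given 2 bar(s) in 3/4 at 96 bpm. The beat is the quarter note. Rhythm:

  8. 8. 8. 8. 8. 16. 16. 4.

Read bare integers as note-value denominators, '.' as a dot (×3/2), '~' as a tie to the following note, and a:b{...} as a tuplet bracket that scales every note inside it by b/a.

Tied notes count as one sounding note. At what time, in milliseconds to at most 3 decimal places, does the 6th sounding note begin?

1. 0.0ms @ 0 + 468.75ms (3/4)
2. 468.75ms @ 3/4 + 468.75ms (3/4)
3. 937.5ms @ 3/2 + 468.75ms (3/4)
4. 1406.25ms @ 9/4 + 468.75ms (3/4)
5. 1875.0ms @ 3 + 468.75ms (3/4)
6. 2343.75ms @ 15/4 + 234.375ms (3/8)
7. 2578.125ms @ 33/8 + 234.375ms (3/8)
8. 2812.5ms @ 9/2 + 937.5ms (3/2)

note 6 onset = 15/4b = 2343.75ms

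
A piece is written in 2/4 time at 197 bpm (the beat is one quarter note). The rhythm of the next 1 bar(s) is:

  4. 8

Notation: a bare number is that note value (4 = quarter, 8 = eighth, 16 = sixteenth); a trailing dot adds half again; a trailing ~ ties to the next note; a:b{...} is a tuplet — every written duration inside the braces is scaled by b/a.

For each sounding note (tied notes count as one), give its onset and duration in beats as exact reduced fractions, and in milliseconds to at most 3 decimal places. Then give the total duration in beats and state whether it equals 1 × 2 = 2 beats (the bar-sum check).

1) 0.0ms=0b +456.853ms=3/2b
2) 456.853ms=3/2b +152.284ms=1/2b
Σ=2b of 2 (197bpm 2/4) — PASS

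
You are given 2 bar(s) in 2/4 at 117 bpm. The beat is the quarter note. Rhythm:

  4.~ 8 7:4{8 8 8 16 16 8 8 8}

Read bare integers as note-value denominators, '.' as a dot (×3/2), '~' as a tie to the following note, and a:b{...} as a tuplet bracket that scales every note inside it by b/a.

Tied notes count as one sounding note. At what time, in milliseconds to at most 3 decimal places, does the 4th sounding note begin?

1. 0.0ms @ 0 + 1025.641ms (2)
2. 1025.641ms @ 2 + 146.52ms (2/7)
3. 1172.161ms @ 16/7 + 146.52ms (2/7)
4. 1318.681ms @ 18/7 + 146.52ms (2/7)
5. 1465.201ms @ 20/7 + 73.26ms (1/7)
6. 1538.462ms @ 3 + 73.26ms (1/7)
7. 1611.722ms @ 22/7 + 146.52ms (2/7)
8. 1758.242ms @ 24/7 + 146.52ms (2/7)
9. 1904.762ms @ 26/7 + 146.52ms (2/7)

note 4 onset = 18/7b = 1318.681ms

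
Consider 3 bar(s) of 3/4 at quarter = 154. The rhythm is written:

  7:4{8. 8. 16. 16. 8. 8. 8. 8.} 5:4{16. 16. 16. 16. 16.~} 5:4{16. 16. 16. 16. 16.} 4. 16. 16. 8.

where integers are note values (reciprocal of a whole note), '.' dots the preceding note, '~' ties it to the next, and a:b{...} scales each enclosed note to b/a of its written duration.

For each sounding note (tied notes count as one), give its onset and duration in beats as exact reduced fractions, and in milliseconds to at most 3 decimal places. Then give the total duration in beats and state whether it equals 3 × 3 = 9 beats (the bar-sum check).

1) 0.0ms=0b +166.976ms=3/7b
2) 166.976ms=3/7b +166.976ms=3/7b
3) 333.952ms=6/7b +83.488ms=3/14b
4) 417.44ms=15/14b +83.488ms=3/14b
5) 500.928ms=9/7b +166.976ms=3/7b
6) 667.904ms=12/7b +166.976ms=3/7b
7) 834.879ms=15/7b +166.976ms=3/7b
8) 1001.855ms=18/7b +166.976ms=3/7b
9) 1168.831ms=3b +116.883ms=3/10b
10) 1285.714ms=33/10b +116.883ms=3/10b
11) 1402.597ms=18/5b +116.883ms=3/10b
12) 1519.481ms=39/10b +116.883ms=3/10b
13) 1636.364ms=21/5b +233.766ms=3/5b
14) 1870.13ms=24/5b +116.883ms=3/10b
15) 1987.013ms=51/10b +116.883ms=3/10b
16) 2103.896ms=27/5b +116.883ms=3/10b
17) 2220.779ms=57/10b +116.883ms=3/10b
18) 2337.662ms=6b +584.416ms=3/2b
19) 2922.078ms=15/2b +146.104ms=3/8b
20) 3068.182ms=63/8b +146.104ms=3/8b
21) 3214.286ms=33/4b +292.208ms=3/4b
Σ=9b of 9 (154bpm 3/4) — PASS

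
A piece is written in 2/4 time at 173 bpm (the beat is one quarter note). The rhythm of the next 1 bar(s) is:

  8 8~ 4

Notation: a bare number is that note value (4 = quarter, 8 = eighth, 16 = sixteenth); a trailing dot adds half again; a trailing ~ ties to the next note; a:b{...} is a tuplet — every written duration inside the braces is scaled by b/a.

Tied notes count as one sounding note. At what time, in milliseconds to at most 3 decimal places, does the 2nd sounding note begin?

note 2 onset = 1/2b = 173.41ms

1. 0.0ms @ 0 + 173.41ms (1/2)
2. 173.41ms @ 1/2 + 520.231ms (3/2)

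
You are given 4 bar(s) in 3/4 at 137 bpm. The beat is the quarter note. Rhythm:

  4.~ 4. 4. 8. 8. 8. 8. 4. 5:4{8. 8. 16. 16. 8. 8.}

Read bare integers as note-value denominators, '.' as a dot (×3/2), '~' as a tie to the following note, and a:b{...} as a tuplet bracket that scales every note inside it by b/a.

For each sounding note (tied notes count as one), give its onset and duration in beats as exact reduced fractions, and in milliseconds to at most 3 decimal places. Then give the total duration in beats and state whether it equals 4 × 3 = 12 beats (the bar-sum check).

1) 0.0ms=0b +1313.869ms=3b
2) 1313.869ms=3b +656.934ms=3/2b
3) 1970.803ms=9/2b +328.467ms=3/4b
4) 2299.27ms=21/4b +328.467ms=3/4b
5) 2627.737ms=6b +328.467ms=3/4b
6) 2956.204ms=27/4b +328.467ms=3/4b
7) 3284.672ms=15/2b +656.934ms=3/2b
8) 3941.606ms=9b +262.774ms=3/5b
9) 4204.38ms=48/5b +262.774ms=3/5b
10) 4467.153ms=51/5b +131.387ms=3/10b
11) 4598.54ms=21/2b +131.387ms=3/10b
12) 4729.927ms=54/5b +262.774ms=3/5b
13) 4992.701ms=57/5b +262.774ms=3/5b
Σ=12b of 12 (137bpm 3/4) — PASS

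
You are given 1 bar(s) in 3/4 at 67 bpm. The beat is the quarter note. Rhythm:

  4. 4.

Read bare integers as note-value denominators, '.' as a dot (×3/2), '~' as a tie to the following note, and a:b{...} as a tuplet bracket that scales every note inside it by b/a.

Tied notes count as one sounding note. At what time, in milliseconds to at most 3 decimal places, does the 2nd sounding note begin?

note 2 onset = 3/2b = 1343.284ms

1. 0.0ms @ 0 + 1343.284ms (3/2)
2. 1343.284ms @ 3/2 + 1343.284ms (3/2)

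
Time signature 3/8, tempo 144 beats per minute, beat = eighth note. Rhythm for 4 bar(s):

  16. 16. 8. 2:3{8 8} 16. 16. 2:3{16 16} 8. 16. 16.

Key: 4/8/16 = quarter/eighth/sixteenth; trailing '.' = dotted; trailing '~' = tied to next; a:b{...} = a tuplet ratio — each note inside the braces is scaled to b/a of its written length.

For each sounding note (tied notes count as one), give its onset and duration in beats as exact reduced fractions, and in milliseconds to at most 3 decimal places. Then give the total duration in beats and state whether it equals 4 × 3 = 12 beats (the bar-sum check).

1) 0.0ms=0b +312.5ms=3/4b
2) 312.5ms=3/4b +312.5ms=3/4b
3) 625.0ms=3/2b +625.0ms=3/2b
4) 1250.0ms=3b +625.0ms=3/2b
5) 1875.0ms=9/2b +625.0ms=3/2b
6) 2500.0ms=6b +312.5ms=3/4b
7) 2812.5ms=27/4b +312.5ms=3/4b
8) 3125.0ms=15/2b +312.5ms=3/4b
9) 3437.5ms=33/4b +312.5ms=3/4b
10) 3750.0ms=9b +625.0ms=3/2b
11) 4375.0ms=21/2b +312.5ms=3/4b
12) 4687.5ms=45/4b +312.5ms=3/4b
Σ=12b of 12 (144bpm 3/8) — PASS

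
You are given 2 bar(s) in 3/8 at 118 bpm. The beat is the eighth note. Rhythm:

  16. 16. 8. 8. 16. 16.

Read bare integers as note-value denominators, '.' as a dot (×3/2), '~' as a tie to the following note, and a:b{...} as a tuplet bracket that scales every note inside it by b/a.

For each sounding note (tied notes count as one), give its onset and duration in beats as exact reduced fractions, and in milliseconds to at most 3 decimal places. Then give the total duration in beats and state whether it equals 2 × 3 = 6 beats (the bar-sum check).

1) 0.0ms=0b +381.356ms=3/4b
2) 381.356ms=3/4b +381.356ms=3/4b
3) 762.712ms=3/2b +762.712ms=3/2b
4) 1525.424ms=3b +762.712ms=3/2b
5) 2288.136ms=9/2b +381.356ms=3/4b
6) 2669.492ms=21/4b +381.356ms=3/4b
Σ=6b of 6 (118bpm 3/8) — PASS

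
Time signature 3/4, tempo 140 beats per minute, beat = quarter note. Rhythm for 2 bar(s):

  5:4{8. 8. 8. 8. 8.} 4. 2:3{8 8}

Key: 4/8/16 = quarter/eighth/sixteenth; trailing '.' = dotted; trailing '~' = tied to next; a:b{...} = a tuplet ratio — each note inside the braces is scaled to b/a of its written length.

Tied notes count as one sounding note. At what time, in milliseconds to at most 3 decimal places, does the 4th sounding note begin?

note 4 onset = 9/5b = 771.429ms

1. 0.0ms @ 0 + 257.143ms (3/5)
2. 257.143ms @ 3/5 + 257.143ms (3/5)
3. 514.286ms @ 6/5 + 257.143ms (3/5)
4. 771.429ms @ 9/5 + 257.143ms (3/5)
5. 1028.571ms @ 12/5 + 257.143ms (3/5)
6. 1285.714ms @ 3 + 642.857ms (3/2)
7. 1928.571ms @ 9/2 + 321.429ms (3/4)
8. 2250.0ms @ 21/4 + 321.429ms (3/4)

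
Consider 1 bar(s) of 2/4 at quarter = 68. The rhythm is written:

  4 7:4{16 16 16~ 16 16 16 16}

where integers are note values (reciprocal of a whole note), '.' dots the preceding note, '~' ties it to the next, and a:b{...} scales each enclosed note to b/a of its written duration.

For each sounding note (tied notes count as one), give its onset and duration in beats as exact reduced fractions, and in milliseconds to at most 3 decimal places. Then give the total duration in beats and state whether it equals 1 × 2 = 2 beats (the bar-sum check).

1) 0.0ms=0b +882.353ms=1b
2) 882.353ms=1b +126.05ms=1/7b
3) 1008.403ms=8/7b +126.05ms=1/7b
4) 1134.454ms=9/7b +252.101ms=2/7b
5) 1386.555ms=11/7b +126.05ms=1/7b
6) 1512.605ms=12/7b +126.05ms=1/7b
7) 1638.655ms=13/7b +126.05ms=1/7b
Σ=2b of 2 (68bpm 2/4) — PASS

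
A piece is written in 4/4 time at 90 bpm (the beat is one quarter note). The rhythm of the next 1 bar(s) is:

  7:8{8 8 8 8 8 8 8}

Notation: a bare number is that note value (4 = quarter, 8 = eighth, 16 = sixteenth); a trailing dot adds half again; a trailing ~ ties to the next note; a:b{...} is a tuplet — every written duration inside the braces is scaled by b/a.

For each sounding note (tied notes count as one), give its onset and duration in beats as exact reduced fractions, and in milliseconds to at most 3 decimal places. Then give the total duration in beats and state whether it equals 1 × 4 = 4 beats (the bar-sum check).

1) 0.0ms=0b +380.952ms=4/7b
2) 380.952ms=4/7b +380.952ms=4/7b
3) 761.905ms=8/7b +380.952ms=4/7b
4) 1142.857ms=12/7b +380.952ms=4/7b
5) 1523.81ms=16/7b +380.952ms=4/7b
6) 1904.762ms=20/7b +380.952ms=4/7b
7) 2285.714ms=24/7b +380.952ms=4/7b
Σ=4b of 4 (90bpm 4/4) — PASS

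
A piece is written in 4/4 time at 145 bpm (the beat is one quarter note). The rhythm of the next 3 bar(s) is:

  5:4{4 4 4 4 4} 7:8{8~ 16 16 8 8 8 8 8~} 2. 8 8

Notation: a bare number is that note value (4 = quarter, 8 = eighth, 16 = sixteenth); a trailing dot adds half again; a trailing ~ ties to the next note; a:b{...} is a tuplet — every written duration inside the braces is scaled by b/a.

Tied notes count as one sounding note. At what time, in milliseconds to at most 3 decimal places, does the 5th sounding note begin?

1. 0.0ms @ 0 + 331.034ms (4/5)
2. 331.034ms @ 4/5 + 331.034ms (4/5)
3. 662.069ms @ 8/5 + 331.034ms (4/5)
4. 993.103ms @ 12/5 + 331.034ms (4/5)
5. 1324.138ms @ 16/5 + 331.034ms (4/5)
6. 1655.172ms @ 4 + 354.68ms (6/7)
7. 2009.852ms @ 34/7 + 118.227ms (2/7)
8. 2128.079ms @ 36/7 + 236.453ms (4/7)
9. 2364.532ms @ 40/7 + 236.453ms (4/7)
10. 2600.985ms @ 44/7 + 236.453ms (4/7)
11. 2837.438ms @ 48/7 + 236.453ms (4/7)
12. 3073.892ms @ 52/7 + 1477.833ms (25/7)
13. 4551.724ms @ 11 + 206.897ms (1/2)
14. 4758.621ms @ 23/2 + 206.897ms (1/2)

note 5 onset = 16/5b = 1324.138ms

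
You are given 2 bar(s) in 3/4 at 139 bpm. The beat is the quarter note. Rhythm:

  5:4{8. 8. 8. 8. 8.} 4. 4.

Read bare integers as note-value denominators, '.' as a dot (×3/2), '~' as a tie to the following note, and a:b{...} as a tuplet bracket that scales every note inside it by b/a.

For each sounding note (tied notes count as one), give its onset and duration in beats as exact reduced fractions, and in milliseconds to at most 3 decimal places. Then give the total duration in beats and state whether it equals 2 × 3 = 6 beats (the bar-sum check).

1) 0.0ms=0b +258.993ms=3/5b
2) 258.993ms=3/5b +258.993ms=3/5b
3) 517.986ms=6/5b +258.993ms=3/5b
4) 776.978ms=9/5b +258.993ms=3/5b
5) 1035.971ms=12/5b +258.993ms=3/5b
6) 1294.964ms=3b +647.482ms=3/2b
7) 1942.446ms=9/2b +647.482ms=3/2b
Σ=6b of 6 (139bpm 3/4) — PASS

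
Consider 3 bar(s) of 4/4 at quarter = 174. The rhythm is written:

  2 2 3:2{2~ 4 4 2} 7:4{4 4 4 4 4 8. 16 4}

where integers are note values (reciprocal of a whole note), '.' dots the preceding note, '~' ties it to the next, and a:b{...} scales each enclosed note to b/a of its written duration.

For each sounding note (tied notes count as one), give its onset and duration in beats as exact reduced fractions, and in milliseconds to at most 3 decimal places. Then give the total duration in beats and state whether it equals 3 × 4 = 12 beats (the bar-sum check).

1) 0.0ms=0b +689.655ms=2b
2) 689.655ms=2b +689.655ms=2b
3) 1379.31ms=4b +689.655ms=2b
4) 2068.966ms=6b +229.885ms=2/3b
5) 2298.851ms=20/3b +459.77ms=4/3b
6) 2758.621ms=8b +197.044ms=4/7b
7) 2955.665ms=60/7b +197.044ms=4/7b
8) 3152.709ms=64/7b +197.044ms=4/7b
9) 3349.754ms=68/7b +197.044ms=4/7b
10) 3546.798ms=72/7b +197.044ms=4/7b
11) 3743.842ms=76/7b +147.783ms=3/7b
12) 3891.626ms=79/7b +49.261ms=1/7b
13) 3940.887ms=80/7b +197.044ms=4/7b
Σ=12b of 12 (174bpm 4/4) — PASS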